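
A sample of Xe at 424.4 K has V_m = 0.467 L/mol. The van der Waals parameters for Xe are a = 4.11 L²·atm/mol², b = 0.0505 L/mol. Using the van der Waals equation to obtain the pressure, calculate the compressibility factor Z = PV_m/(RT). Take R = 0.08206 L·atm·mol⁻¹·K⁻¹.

P = RT/(V_m − b) − a/V_m² = (0.08206)(424.4)/(0.467 − 0.0505) − 4.11/(0.467)²
  = 34.826/0.41650 − 18.846 = 83.616 − 18.846 = 64.770 atm
Z = PV_m/(RT) = (64.770)(0.467)/((0.08206)(424.4)) = 30.248/34.826 = 0.8685

Z ≈ 0.8685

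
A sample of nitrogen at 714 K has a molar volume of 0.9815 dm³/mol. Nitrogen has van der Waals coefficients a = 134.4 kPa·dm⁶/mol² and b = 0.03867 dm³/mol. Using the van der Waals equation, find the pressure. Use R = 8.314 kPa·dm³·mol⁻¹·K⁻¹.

P ≈ 6157 kPa

P = RT/(V_m − b) − a/V_m²
RT/(V_m − b) = (8.314)(714)/(0.9815 − 0.03867) = 5936.2/0.94283 = 6296.2 kPa
a/V_m² = 134.4/(0.9815)² = 139.51 kPa
P = 6296.2 − 139.51 = 6157 kPa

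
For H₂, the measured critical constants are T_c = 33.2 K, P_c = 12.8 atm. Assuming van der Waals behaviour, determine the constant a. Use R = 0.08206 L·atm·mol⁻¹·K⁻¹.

From T_c = 8a/(27Rb) and P_c = a/(27b²): a = 27 R² T_c²/(64 P_c).
a = 27×(0.08206)²×(33.2)²/(64×12.8) = 200.40/819.20 = 0.2446 L²·atm/mol²

a ≈ 0.2446 L²·atm/mol²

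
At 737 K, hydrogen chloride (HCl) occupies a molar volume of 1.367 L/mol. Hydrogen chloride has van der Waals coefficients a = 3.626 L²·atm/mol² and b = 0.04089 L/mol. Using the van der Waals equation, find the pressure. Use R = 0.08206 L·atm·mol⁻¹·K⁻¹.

P = RT/(V_m − b) − a/V_m²
RT/(V_m − b) = (0.08206)(737)/(1.367 − 0.04089) = 60.478/1.3261 = 45.606 atm
a/V_m² = 3.626/(1.367)² = 1.9404 atm
P = 45.606 − 1.9404 = 43.67 atm

P ≈ 43.67 atm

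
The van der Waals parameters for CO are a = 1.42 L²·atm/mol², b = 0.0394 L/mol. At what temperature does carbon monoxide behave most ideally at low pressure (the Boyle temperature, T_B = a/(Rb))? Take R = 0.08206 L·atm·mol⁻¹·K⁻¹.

T_B ≈ 439.2 K

For a van der Waals gas the second virial coefficient B₂ = b − a/(RT) vanishes at T_B = a/(Rb).
T_B = 1.42/(0.08206×0.0394) = 1.42/0.0032332 = 439.2 K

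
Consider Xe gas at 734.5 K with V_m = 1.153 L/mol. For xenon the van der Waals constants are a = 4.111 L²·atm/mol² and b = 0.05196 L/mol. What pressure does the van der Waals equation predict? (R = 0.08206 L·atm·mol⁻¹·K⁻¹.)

P ≈ 51.65 atm

P = RT/(V_m − b) − a/V_m²
RT/(V_m − b) = (0.08206)(734.5)/(1.153 − 0.05196) = 60.273/1.1010 = 54.744 atm
a/V_m² = 4.111/(1.153)² = 3.0924 atm
P = 54.744 − 3.0924 = 51.65 atm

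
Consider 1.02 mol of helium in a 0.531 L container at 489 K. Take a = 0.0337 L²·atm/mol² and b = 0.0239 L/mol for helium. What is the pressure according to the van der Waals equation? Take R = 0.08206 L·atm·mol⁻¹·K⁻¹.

P = nRT/(V − nb) − a n²/V²
nRT/(V − nb) = (1.02)(0.08206)(489)/(0.531 − 1.02×0.0239) = 40.930/0.50662 = 80.790 atm
a n²/V² = (0.0337)(1.02)²/(0.531)² = 0.12435 atm
P = 80.790 − 0.12435 = 80.67 atm

P ≈ 80.67 atm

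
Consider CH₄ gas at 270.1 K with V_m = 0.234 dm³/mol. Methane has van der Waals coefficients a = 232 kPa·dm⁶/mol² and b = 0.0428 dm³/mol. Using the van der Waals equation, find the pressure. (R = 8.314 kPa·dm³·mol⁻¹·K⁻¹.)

P ≈ 7508 kPa

P = RT/(V_m − b) − a/V_m²
RT/(V_m − b) = (8.314)(270.1)/(0.234 − 0.0428) = 2245.6/0.19120 = 11745 kPa
a/V_m² = 232/(0.234)² = 4237.0 kPa
P = 11745 − 4237.0 = 7508 kPa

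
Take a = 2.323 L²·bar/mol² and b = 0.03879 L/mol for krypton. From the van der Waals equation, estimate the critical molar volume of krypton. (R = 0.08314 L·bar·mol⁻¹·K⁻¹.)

V_m,c ≈ 0.1164 L/mol

For a van der Waals gas, V_m,c = 3b.
V_m,c = 3×0.03879 = 0.1164 L/mol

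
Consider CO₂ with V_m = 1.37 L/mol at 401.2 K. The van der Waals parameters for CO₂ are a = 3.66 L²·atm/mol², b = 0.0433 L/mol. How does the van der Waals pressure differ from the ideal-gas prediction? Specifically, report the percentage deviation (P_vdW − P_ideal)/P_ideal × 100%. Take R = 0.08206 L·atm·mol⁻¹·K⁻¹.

Ideal: P_ideal = RT/V_m = (0.08206)(401.2)/1.37 = 24.0310 atm
vdW: P = RT/(V_m − b) − a/V_m² = 32.9225/1.32670 − 3.66/1.87690 = 24.8153 − 1.95002 = 22.8653 atm
% deviation = (22.8653 − 24.0310)/24.0310 × 100% = -4.85%

-4.85 %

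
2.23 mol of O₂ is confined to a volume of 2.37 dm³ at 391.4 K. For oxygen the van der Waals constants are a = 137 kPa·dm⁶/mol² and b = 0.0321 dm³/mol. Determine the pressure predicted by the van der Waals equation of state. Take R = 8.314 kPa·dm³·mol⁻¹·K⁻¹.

P = nRT/(V − nb) − a n²/V²
nRT/(V − nb) = (2.23)(8.314)(391.4)/(2.37 − 2.23×0.0321) = 7256.6/2.2984 = 3157.2 kPa
a n²/V² = (137)(2.23)²/(2.37)² = 121.29 kPa
P = 3157.2 − 121.29 = 3036 kPa

P ≈ 3036 kPa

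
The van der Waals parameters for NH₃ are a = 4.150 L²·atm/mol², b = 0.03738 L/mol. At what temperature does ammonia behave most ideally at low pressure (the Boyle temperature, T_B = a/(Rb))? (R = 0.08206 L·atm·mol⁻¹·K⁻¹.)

For a van der Waals gas the second virial coefficient B₂ = b − a/(RT) vanishes at T_B = a/(Rb).
T_B = 4.150/(0.08206×0.03738) = 4.150/0.0030674 = 1353 K

T_B ≈ 1353 K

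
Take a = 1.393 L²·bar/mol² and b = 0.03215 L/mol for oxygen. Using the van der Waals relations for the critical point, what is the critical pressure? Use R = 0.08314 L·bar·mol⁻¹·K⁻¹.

P_c ≈ 49.91 bar

For a van der Waals gas, P_c = a/(27b²).
P_c = 1.393/(27×(0.03215)²) = 1.393/0.027908 = 49.91 bar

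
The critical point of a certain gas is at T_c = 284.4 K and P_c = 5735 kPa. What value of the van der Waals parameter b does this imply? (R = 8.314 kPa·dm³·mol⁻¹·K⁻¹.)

From T_c = 8a/(27Rb) and P_c = a/(27b²): b = R T_c/(8 P_c).
b = (8.314)(284.4)/(8×5735) = 2364.5/45880 = 0.05154 dm³/mol

b ≈ 0.05154 dm³/mol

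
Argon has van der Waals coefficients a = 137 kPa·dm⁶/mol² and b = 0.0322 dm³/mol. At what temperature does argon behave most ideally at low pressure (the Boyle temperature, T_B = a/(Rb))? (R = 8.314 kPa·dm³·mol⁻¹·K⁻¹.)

For a van der Waals gas the second virial coefficient B₂ = b − a/(RT) vanishes at T_B = a/(Rb).
T_B = 137/(8.314×0.0322) = 137/0.26771 = 511.7 K

T_B ≈ 511.7 K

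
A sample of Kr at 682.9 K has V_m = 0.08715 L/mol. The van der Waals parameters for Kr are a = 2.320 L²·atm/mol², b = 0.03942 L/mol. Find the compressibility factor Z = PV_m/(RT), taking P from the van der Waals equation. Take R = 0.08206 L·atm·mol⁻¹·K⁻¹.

P = RT/(V_m − b) − a/V_m² = (0.08206)(682.9)/(0.08715 − 0.03942) − 2.320/(0.08715)²
  = 56.039/0.047730 − 305.46 = 1174.1 − 305.46 = 868.6 atm
Z = PV_m/(RT) = (868.6)(0.08715)/((0.08206)(682.9)) = 75.698/56.039 = 1.351

Z ≈ 1.351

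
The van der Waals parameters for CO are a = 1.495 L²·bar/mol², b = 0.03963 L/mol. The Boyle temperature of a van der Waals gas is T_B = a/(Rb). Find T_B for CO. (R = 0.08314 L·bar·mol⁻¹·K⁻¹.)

T_B ≈ 453.7 K

For a van der Waals gas the second virial coefficient B₂ = b − a/(RT) vanishes at T_B = a/(Rb).
T_B = 1.495/(0.08314×0.03963) = 1.495/0.0032948 = 453.7 K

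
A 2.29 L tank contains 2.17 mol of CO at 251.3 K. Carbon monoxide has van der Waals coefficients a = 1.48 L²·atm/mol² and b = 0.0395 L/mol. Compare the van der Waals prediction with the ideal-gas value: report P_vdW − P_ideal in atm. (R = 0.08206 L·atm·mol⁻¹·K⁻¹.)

ΔP ≈ -0.569 atm

Ideal: P_ideal = nRT/V = (2.17)(0.08206)(251.3)/2.29 = 19.5411 atm
vdW: P = nRT/(V − nb) − a n²/V² = 44.7490/2.20429 − 6.96917/5.24410 = 20.3009 − 1.32895 = 18.9720 atm
ΔP = 18.9720 − 19.5411 = -0.569 atm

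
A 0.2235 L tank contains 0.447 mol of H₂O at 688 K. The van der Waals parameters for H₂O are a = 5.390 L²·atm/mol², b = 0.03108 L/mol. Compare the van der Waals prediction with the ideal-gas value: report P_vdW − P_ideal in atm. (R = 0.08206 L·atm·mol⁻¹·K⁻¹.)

ΔP ≈ -14.08 atm

Ideal: P_ideal = nRT/V = (0.447)(0.08206)(688)/0.2235 = 112.915 atm
vdW: P = nRT/(V − nb) − a n²/V² = 25.2364/0.209607 − 1.07697/0.0499523 = 120.399 − 21.5600 = 98.839 atm
ΔP = 98.839 − 112.915 = -14.08 atm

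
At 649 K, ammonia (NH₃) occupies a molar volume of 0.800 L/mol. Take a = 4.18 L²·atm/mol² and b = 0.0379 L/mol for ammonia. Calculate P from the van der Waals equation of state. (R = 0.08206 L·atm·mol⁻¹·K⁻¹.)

P ≈ 63.35 atm

P = RT/(V_m − b) − a/V_m²
RT/(V_m − b) = (0.08206)(649)/(0.800 − 0.0379) = 53.257/0.76210 = 69.882 atm
a/V_m² = 4.18/(0.800)² = 6.5313 atm
P = 69.882 − 6.5313 = 63.35 atm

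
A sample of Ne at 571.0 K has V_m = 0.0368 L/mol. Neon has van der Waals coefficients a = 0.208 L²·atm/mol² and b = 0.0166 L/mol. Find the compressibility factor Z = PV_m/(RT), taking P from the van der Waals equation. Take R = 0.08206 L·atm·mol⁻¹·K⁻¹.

Z ≈ 1.701

P = RT/(V_m − b) − a/V_m² = (0.08206)(571.0)/(0.0368 − 0.0166) − 0.208/(0.0368)²
  = 46.856/0.020200 − 153.59 = 2319.6 − 153.59 = 2166.0 atm
Z = PV_m/(RT) = (2166.0)(0.0368)/((0.08206)(571.0)) = 79.709/46.856 = 1.701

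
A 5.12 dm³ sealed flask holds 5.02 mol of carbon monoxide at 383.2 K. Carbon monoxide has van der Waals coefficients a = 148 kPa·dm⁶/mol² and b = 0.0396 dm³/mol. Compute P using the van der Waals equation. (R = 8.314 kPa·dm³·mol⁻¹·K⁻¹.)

P = nRT/(V − nb) − a n²/V²
nRT/(V − nb) = (5.02)(8.314)(383.2)/(5.12 − 5.02×0.0396) = 15993/4.9212 = 3249.8 kPa
a n²/V² = (148)(5.02)²/(5.12)² = 142.28 kPa
P = 3249.8 − 142.28 = 3108 kPa

P ≈ 3108 kPa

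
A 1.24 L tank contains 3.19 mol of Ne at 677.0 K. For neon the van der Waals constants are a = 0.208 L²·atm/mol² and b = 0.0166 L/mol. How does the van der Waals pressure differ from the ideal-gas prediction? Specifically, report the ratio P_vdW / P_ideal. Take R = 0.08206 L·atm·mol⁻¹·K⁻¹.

Ideal: P_ideal = nRT/V = (3.19)(0.08206)(677.0)/1.24 = 142.919 atm
vdW: P = nRT/(V − nb) − a n²/V² = 177.219/1.18705 − 2.11663/1.53760 = 149.294 − 1.37658 = 147.917 atm
Ratio = 147.917/142.919 = 1.035

P_vdW / P_ideal ≈ 1.035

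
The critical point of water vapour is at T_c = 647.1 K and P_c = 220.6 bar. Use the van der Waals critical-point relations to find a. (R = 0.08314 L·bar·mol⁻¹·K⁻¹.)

a ≈ 5.535 L²·bar/mol²

From T_c = 8a/(27Rb) and P_c = a/(27b²): a = 27 R² T_c²/(64 P_c).
a = 27×(0.08314)²×(647.1)²/(64×220.6) = 78150/14118 = 5.535 L²·bar/mol²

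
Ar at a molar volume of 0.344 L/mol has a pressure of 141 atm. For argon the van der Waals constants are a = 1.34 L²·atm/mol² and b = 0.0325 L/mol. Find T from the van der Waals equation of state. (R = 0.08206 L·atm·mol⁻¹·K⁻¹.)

T ≈ 578.2 K

T = (P + a/V_m²)(V_m − b)/R
P + a/V_m² = 141 + 1.34/(0.344)² = 152.32 atm
V_m − b = 0.344 − 0.0325 = 0.31150 L/mol
T = (152.32)(0.31150)/0.08206 = 578.2 K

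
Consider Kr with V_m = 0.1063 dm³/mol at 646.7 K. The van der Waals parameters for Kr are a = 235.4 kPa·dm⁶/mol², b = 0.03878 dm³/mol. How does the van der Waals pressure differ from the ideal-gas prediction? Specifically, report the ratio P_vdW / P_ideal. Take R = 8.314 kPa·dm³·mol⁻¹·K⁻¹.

Ideal: P_ideal = RT/V_m = (8.314)(646.7)/0.1063 = 50580.1 kPa
vdW: P = RT/(V_m − b) − a/V_m² = 5376.66/0.0675200 − 235.4/0.0112997 = 79630.6 − 20832.4 = 58798.2 kPa
Ratio = 58798.2/50580.1 = 1.162

P_vdW / P_ideal ≈ 1.162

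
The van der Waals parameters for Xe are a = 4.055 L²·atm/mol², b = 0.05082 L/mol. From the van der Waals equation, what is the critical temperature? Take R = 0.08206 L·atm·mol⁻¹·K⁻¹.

T_c ≈ 288.1 K

For a van der Waals gas, T_c = 8a/(27Rb).
T_c = 8×4.055/(27×0.08206×0.05082) = 32.440/0.11260 = 288.1 K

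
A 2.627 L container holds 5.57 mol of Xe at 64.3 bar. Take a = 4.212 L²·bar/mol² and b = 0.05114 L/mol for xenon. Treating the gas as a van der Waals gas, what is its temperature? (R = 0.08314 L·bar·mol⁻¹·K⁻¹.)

T ≈ 421.0 K

T = (P + a n²/V²)(V − nb)/(nR)
P + a n²/V² = 64.3 + (4.212)(5.57)²/(2.627)² = 83.236 bar
V − nb = 2.627 − (5.57)(0.05114) = 2.3422 L
T = (83.236)(2.3422)/((5.57)(0.08314)) = 421.0 K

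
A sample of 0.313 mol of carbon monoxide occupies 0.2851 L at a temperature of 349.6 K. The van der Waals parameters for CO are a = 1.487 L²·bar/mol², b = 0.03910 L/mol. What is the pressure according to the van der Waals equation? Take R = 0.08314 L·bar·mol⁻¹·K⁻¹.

P ≈ 31.55 bar

P = nRT/(V − nb) − a n²/V²
nRT/(V − nb) = (0.313)(0.08314)(349.6)/(0.2851 − 0.313×0.03910) = 9.0976/0.27286 = 33.342 bar
a n²/V² = (1.487)(0.313)²/(0.2851)² = 1.7923 bar
P = 33.342 − 1.7923 = 31.55 bar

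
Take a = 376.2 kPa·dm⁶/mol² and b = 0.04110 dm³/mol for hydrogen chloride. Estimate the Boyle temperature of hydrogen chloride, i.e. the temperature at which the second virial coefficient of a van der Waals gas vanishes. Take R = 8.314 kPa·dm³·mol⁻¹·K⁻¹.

T_B ≈ 1101 K

For a van der Waals gas the second virial coefficient B₂ = b − a/(RT) vanishes at T_B = a/(Rb).
T_B = 376.2/(8.314×0.04110) = 376.2/0.34171 = 1101 K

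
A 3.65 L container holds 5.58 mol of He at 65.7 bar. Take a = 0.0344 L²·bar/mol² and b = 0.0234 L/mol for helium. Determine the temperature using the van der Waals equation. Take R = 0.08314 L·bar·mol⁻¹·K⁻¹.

T = (P + a n²/V²)(V − nb)/(nR)
P + a n²/V² = 65.7 + (0.0344)(5.58)²/(3.65)² = 65.780 bar
V − nb = 3.65 − (5.58)(0.0234) = 3.5194 L
T = (65.780)(3.5194)/((5.58)(0.08314)) = 499.0 K

T ≈ 499.0 K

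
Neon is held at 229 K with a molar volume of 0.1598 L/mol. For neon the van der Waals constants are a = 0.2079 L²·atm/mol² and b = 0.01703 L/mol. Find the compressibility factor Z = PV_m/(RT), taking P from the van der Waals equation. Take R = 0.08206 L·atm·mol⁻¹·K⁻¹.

Z ≈ 1.050

P = RT/(V_m − b) − a/V_m² = (0.08206)(229)/(0.1598 − 0.01703) − 0.2079/(0.1598)²
  = 18.792/0.14277 − 8.1414 = 131.62 − 8.1414 = 123.48 atm
Z = PV_m/(RT) = (123.48)(0.1598)/((0.08206)(229)) = 19.732/18.792 = 1.050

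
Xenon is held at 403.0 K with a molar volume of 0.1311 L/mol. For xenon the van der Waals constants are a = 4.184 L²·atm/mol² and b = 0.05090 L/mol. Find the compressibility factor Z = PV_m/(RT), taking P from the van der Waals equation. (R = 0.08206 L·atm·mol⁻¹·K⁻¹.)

P = RT/(V_m − b) − a/V_m² = (0.08206)(403.0)/(0.1311 − 0.05090) − 4.184/(0.1311)²
  = 33.070/0.080200 − 243.44 = 412.34 − 243.44 = 168.90 atm
Z = PV_m/(RT) = (168.90)(0.1311)/((0.08206)(403.0)) = 22.143/33.070 = 0.6696

Z ≈ 0.6696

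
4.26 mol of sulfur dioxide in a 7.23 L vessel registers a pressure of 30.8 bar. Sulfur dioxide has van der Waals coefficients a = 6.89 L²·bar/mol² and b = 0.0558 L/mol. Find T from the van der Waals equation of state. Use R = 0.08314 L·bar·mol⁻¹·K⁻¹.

T = (P + a n²/V²)(V − nb)/(nR)
P + a n²/V² = 30.8 + (6.89)(4.26)²/(7.23)² = 33.192 bar
V − nb = 7.23 − (4.26)(0.0558) = 6.9923 L
T = (33.192)(6.9923)/((4.26)(0.08314)) = 655.3 K

T ≈ 655.3 K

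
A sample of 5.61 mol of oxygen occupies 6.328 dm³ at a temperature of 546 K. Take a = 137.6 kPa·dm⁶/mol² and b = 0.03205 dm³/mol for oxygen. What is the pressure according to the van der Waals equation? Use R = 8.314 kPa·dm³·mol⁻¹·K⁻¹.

P = nRT/(V − nb) − a n²/V²
nRT/(V − nb) = (5.61)(8.314)(546)/(6.328 − 5.61×0.03205) = 25466/6.1482 = 4142.0 kPa
a n²/V² = (137.6)(5.61)²/(6.328)² = 108.15 kPa
P = 4142.0 − 108.15 = 4034 kPa

P ≈ 4034 kPa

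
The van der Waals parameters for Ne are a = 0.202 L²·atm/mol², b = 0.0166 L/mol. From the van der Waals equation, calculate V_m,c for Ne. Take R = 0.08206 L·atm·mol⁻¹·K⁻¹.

V_m,c ≈ 0.04980 L/mol

For a van der Waals gas, V_m,c = 3b.
V_m,c = 3×0.0166 = 0.04980 L/mol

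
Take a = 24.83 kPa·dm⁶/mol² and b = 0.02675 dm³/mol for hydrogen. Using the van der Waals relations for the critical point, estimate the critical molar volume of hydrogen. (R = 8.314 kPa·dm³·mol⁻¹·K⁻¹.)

V_m,c ≈ 0.08025 dm³/mol

For a van der Waals gas, V_m,c = 3b.
V_m,c = 3×0.02675 = 0.08025 dm³/mol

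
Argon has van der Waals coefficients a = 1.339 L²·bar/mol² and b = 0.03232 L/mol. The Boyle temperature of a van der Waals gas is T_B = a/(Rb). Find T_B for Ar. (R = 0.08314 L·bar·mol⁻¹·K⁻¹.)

For a van der Waals gas the second virial coefficient B₂ = b − a/(RT) vanishes at T_B = a/(Rb).
T_B = 1.339/(0.08314×0.03232) = 1.339/0.0026871 = 498.3 K

T_B ≈ 498.3 K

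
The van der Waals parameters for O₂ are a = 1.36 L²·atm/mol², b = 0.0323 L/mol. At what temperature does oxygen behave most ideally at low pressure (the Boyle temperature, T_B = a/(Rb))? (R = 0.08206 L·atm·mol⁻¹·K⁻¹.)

For a van der Waals gas the second virial coefficient B₂ = b − a/(RT) vanishes at T_B = a/(Rb).
T_B = 1.36/(0.08206×0.0323) = 1.36/0.0026505 = 513.1 K

T_B ≈ 513.1 K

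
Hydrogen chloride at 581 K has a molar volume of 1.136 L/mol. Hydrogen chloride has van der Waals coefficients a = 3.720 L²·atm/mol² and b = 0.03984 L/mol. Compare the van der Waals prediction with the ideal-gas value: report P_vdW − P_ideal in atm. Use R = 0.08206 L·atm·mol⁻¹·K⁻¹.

ΔP ≈ -1.357 atm

Ideal: P_ideal = RT/V_m = (0.08206)(581)/1.136 = 41.9691 atm
vdW: P = RT/(V_m − b) − a/V_m² = 47.6769/1.09616 − 3.720/1.29050 = 43.4945 − 2.88260 = 40.6119 atm
ΔP = 40.6119 − 41.9691 = -1.357 atm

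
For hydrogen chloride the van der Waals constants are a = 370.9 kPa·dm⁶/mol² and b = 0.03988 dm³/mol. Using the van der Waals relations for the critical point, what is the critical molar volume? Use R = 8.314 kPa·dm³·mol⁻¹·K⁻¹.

V_m,c ≈ 0.1196 dm³/mol

For a van der Waals gas, V_m,c = 3b.
V_m,c = 3×0.03988 = 0.1196 dm³/mol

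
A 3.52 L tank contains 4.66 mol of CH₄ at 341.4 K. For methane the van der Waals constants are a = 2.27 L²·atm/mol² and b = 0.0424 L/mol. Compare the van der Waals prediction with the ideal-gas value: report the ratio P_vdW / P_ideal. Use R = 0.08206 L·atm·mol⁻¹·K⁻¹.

P_vdW / P_ideal ≈ 0.9522

Ideal: P_ideal = nRT/V = (4.66)(0.08206)(341.4)/3.52 = 37.0884 atm
vdW: P = nRT/(V − nb) − a n²/V² = 130.551/3.32242 − 49.2944/12.3904 = 39.2939 − 3.97843 = 35.3155 atm
Ratio = 35.3155/37.0884 = 0.9522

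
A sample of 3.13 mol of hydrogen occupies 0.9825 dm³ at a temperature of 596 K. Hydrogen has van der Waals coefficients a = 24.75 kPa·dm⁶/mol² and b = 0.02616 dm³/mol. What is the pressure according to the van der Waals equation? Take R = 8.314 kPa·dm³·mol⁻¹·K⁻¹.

P ≈ 16970 kPa

P = nRT/(V − nb) − a n²/V²
nRT/(V − nb) = (3.13)(8.314)(596)/(0.9825 − 3.13×0.02616) = 15510/0.90062 = 17221 kPa
a n²/V² = (24.75)(3.13)²/(0.9825)² = 251.19 kPa
P = 17221 − 251.19 = 16970 kPa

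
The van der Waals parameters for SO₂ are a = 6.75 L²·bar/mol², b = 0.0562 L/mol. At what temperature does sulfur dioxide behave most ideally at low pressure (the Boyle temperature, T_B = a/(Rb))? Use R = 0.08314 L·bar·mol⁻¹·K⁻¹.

T_B ≈ 1445 K

For a van der Waals gas the second virial coefficient B₂ = b − a/(RT) vanishes at T_B = a/(Rb).
T_B = 6.75/(0.08314×0.0562) = 6.75/0.0046725 = 1445 K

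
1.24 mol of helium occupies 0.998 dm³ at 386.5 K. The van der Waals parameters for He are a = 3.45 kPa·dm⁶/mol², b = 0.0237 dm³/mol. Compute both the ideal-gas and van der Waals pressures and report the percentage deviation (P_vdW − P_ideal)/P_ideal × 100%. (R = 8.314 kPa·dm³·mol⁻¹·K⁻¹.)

Ideal: P_ideal = nRT/V = (1.24)(8.314)(386.5)/0.998 = 3992.55 kPa
vdW: P = nRT/(V − nb) − a n²/V² = 3984.57/0.968612 − 5.30472/0.996004 = 4113.69 − 5.32600 = 4108.36 kPa
% deviation = (4108.36 − 3992.55)/3992.55 × 100% = 2.90%

2.90 %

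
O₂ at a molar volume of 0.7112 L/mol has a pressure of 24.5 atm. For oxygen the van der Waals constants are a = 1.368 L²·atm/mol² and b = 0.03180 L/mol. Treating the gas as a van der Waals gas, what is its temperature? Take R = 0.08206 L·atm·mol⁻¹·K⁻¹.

T ≈ 225.2 K

T = (P + a/V_m²)(V_m − b)/R
P + a/V_m² = 24.5 + 1.368/(0.7112)² = 27.205 atm
V_m − b = 0.7112 − 0.03180 = 0.67940 L/mol
T = (27.205)(0.67940)/0.08206 = 225.2 K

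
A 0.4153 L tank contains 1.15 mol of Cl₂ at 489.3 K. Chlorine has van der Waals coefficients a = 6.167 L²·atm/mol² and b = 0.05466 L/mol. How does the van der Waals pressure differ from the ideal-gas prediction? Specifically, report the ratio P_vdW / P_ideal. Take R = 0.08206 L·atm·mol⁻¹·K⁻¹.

P_vdW / P_ideal ≈ 0.7530

Ideal: P_ideal = nRT/V = (1.15)(0.08206)(489.3)/0.4153 = 111.184 atm
vdW: P = nRT/(V − nb) − a n²/V² = 46.1748/0.352441 − 8.15586/0.172474 = 131.014 − 47.2875 = 83.727 atm
Ratio = 83.727/111.184 = 0.7530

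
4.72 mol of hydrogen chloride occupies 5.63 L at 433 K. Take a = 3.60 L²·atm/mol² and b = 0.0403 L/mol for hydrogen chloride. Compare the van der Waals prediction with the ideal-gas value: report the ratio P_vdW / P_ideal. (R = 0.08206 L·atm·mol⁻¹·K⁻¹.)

P_vdW / P_ideal ≈ 0.9500

Ideal: P_ideal = nRT/V = (4.72)(0.08206)(433)/5.63 = 29.7888 atm
vdW: P = nRT/(V − nb) − a n²/V² = 167.711/5.43978 − 80.2022/31.6969 = 30.8305 − 2.53029 = 28.3002 atm
Ratio = 28.3002/29.7888 = 0.9500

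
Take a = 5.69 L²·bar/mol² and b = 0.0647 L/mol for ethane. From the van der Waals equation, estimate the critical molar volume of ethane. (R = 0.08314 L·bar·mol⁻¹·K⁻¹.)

V_m,c ≈ 0.1941 L/mol

For a van der Waals gas, V_m,c = 3b.
V_m,c = 3×0.0647 = 0.1941 L/mol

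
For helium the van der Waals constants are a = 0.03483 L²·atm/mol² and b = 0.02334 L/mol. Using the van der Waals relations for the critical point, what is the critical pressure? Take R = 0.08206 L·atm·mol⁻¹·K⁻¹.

For a van der Waals gas, P_c = a/(27b²).
P_c = 0.03483/(27×(0.02334)²) = 0.03483/0.014708 = 2.368 atm

P_c ≈ 2.368 atm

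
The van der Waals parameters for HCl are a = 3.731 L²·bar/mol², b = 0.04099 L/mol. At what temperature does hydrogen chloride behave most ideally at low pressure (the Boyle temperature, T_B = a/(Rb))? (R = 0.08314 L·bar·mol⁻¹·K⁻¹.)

For a van der Waals gas the second virial coefficient B₂ = b − a/(RT) vanishes at T_B = a/(Rb).
T_B = 3.731/(0.08314×0.04099) = 3.731/0.0034079 = 1095 K

T_B ≈ 1095 K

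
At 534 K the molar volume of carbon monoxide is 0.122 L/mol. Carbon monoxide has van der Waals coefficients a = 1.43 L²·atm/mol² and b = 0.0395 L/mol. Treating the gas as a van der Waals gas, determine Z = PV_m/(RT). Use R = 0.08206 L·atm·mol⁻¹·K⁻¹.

P = RT/(V_m − b) − a/V_m² = (0.08206)(534)/(0.122 − 0.0395) − 1.43/(0.122)²
  = 43.820/0.082500 − 96.076 = 531.15 − 96.076 = 435.07 atm
Z = PV_m/(RT) = (435.07)(0.122)/((0.08206)(534)) = 53.079/43.820 = 1.211

Z ≈ 1.211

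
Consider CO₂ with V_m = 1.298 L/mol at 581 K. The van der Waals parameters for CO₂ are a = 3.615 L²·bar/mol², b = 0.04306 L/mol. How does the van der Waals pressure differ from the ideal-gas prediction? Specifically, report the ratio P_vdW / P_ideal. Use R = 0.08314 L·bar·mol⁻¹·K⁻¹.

Ideal: P_ideal = RT/V_m = (0.08314)(581)/1.298 = 37.2144 bar
vdW: P = RT/(V_m − b) − a/V_m² = 48.3043/1.25494 − 3.615/1.68480 = 38.4913 − 2.14566 = 36.3456 bar
Ratio = 36.3456/37.2144 = 0.9767

P_vdW / P_ideal ≈ 0.9767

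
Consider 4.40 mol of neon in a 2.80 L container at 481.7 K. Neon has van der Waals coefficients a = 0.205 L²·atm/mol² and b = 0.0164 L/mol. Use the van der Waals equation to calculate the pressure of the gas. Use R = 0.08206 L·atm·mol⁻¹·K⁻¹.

P ≈ 63.25 atm

P = nRT/(V − nb) − a n²/V²
nRT/(V − nb) = (4.40)(0.08206)(481.7)/(2.80 − 4.40×0.0164) = 173.92/2.7278 = 63.758 atm
a n²/V² = (0.205)(4.40)²/(2.80)² = 0.50622 atm
P = 63.758 − 0.50622 = 63.25 atm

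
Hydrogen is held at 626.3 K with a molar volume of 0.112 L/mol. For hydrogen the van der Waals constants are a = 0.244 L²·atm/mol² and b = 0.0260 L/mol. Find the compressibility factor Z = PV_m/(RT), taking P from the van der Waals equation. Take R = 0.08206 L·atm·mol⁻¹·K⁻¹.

P = RT/(V_m − b) − a/V_m² = (0.08206)(626.3)/(0.112 − 0.0260) − 0.244/(0.112)²
  = 51.394/0.086000 − 19.452 = 597.60 − 19.452 = 578.15 atm
Z = PV_m/(RT) = (578.15)(0.112)/((0.08206)(626.3)) = 64.753/51.394 = 1.260

Z ≈ 1.260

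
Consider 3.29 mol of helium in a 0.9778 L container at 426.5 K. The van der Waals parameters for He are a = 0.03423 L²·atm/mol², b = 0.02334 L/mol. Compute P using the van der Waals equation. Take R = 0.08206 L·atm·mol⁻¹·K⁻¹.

P ≈ 127.4 atm

P = nRT/(V − nb) − a n²/V²
nRT/(V − nb) = (3.29)(0.08206)(426.5)/(0.9778 − 3.29×0.02334) = 115.15/0.90101 = 127.80 atm
a n²/V² = (0.03423)(3.29)²/(0.9778)² = 0.38752 atm
P = 127.80 − 0.38752 = 127.4 atm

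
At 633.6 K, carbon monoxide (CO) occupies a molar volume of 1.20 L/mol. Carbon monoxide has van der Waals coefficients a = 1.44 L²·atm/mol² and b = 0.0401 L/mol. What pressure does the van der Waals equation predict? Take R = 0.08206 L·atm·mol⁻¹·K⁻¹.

P = RT/(V_m − b) − a/V_m²
RT/(V_m − b) = (0.08206)(633.6)/(1.20 − 0.0401) = 51.993/1.1599 = 44.825 atm
a/V_m² = 1.44/(1.20)² = 1.0000 atm
P = 44.825 − 1.0000 = 43.83 atm

P ≈ 43.83 atm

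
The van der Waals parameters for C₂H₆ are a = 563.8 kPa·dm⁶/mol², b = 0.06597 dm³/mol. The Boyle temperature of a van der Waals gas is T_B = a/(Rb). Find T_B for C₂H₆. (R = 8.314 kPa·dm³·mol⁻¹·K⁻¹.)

For a van der Waals gas the second virial coefficient B₂ = b − a/(RT) vanishes at T_B = a/(Rb).
T_B = 563.8/(8.314×0.06597) = 563.8/0.54847 = 1028 K

T_B ≈ 1028 K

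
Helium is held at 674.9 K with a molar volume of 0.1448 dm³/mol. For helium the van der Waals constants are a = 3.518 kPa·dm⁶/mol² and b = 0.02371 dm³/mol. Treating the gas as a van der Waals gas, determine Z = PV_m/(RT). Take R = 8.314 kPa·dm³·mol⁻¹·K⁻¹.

Z ≈ 1.191

P = RT/(V_m − b) − a/V_m² = (8.314)(674.9)/(0.1448 − 0.02371) − 3.518/(0.1448)²
  = 5611.1/0.12109 − 167.79 = 46338 − 167.79 = 46170 kPa
Z = PV_m/(RT) = (46170)(0.1448)/((8.314)(674.9)) = 6685.4/5611.1 = 1.191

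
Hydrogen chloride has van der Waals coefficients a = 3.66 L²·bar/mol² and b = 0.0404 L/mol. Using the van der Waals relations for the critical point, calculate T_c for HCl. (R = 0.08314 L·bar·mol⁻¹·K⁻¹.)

For a van der Waals gas, T_c = 8a/(27Rb).
T_c = 8×3.66/(27×0.08314×0.0404) = 29.280/0.090689 = 322.9 K

T_c ≈ 322.9 K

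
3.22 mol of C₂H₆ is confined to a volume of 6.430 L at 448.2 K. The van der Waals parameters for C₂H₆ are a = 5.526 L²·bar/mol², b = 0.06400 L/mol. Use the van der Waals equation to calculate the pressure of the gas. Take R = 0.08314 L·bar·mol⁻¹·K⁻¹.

P ≈ 17.89 bar

P = nRT/(V − nb) − a n²/V²
nRT/(V − nb) = (3.22)(0.08314)(448.2)/(6.430 − 3.22×0.06400) = 119.99/6.2239 = 19.279 bar
a n²/V² = (5.526)(3.22)²/(6.430)² = 1.3858 bar
P = 19.279 − 1.3858 = 17.89 bar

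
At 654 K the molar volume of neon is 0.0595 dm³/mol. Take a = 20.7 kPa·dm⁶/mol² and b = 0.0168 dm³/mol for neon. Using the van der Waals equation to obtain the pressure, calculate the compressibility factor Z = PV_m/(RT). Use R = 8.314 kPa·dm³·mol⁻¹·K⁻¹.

Z ≈ 1.329

P = RT/(V_m − b) − a/V_m² = (8.314)(654)/(0.0595 − 0.0168) − 20.7/(0.0595)²
  = 5437.4/0.042700 − 5847.0 = 127340 − 5847.0 = 121493 kPa
Z = PV_m/(RT) = (121493)(0.0595)/((8.314)(654)) = 7228.8/5437.4 = 1.329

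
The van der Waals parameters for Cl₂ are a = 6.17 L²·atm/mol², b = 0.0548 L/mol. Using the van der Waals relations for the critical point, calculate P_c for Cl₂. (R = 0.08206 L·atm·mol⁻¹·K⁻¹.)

For a van der Waals gas, P_c = a/(27b²).
P_c = 6.17/(27×(0.0548)²) = 6.17/0.081082 = 76.10 atm

P_c ≈ 76.10 atm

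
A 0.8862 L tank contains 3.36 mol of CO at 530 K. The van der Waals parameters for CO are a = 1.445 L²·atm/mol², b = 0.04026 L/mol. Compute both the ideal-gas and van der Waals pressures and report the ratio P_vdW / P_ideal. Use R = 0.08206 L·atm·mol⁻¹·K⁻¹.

Ideal: P_ideal = nRT/V = (3.36)(0.08206)(530)/0.8862 = 164.898 atm
vdW: P = nRT/(V − nb) − a n²/V² = 146.132/0.750926 − 16.3135/0.785350 = 194.602 − 20.7723 = 173.830 atm
Ratio = 173.830/164.898 = 1.054

P_vdW / P_ideal ≈ 1.054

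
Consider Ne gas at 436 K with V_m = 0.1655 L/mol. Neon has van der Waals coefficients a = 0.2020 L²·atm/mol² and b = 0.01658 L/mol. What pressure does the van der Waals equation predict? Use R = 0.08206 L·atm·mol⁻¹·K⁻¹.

P ≈ 232.9 atm

P = RT/(V_m − b) − a/V_m²
RT/(V_m − b) = (0.08206)(436)/(0.1655 − 0.01658) = 35.778/0.14892 = 240.25 atm
a/V_m² = 0.2020/(0.1655)² = 7.3749 atm
P = 240.25 − 7.3749 = 232.9 atm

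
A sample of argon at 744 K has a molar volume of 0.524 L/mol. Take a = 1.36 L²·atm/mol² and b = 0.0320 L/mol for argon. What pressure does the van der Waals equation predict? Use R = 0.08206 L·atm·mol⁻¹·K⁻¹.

P ≈ 119.1 atm

P = RT/(V_m − b) − a/V_m²
RT/(V_m − b) = (0.08206)(744)/(0.524 − 0.0320) = 61.053/0.49200 = 124.09 atm
a/V_m² = 1.36/(0.524)² = 4.9531 atm
P = 124.09 − 4.9531 = 119.1 atm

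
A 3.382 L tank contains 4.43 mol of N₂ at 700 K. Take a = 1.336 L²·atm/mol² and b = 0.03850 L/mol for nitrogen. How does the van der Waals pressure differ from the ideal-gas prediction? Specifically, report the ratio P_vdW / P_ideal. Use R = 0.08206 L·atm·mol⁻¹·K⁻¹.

Ideal: P_ideal = nRT/V = (4.43)(0.08206)(700)/3.382 = 75.2419 atm
vdW: P = nRT/(V − nb) − a n²/V² = 254.468/3.21145 − 26.2189/11.4379 = 79.2377 − 2.29228 = 76.9454 atm
Ratio = 76.9454/75.2419 = 1.023

P_vdW / P_ideal ≈ 1.023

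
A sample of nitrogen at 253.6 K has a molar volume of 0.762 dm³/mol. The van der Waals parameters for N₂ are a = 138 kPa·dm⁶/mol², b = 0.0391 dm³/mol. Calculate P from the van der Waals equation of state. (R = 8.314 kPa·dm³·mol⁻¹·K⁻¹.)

P ≈ 2679 kPa

P = RT/(V_m − b) − a/V_m²
RT/(V_m − b) = (8.314)(253.6)/(0.762 − 0.0391) = 2108.4/0.72290 = 2916.6 kPa
a/V_m² = 138/(0.762)² = 237.67 kPa
P = 2916.6 − 237.67 = 2679 kPa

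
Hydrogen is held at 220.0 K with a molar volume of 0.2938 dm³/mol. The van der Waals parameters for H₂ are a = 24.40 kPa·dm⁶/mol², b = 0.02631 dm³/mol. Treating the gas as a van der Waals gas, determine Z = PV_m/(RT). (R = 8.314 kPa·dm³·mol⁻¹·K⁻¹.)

Z ≈ 1.053

P = RT/(V_m − b) − a/V_m² = (8.314)(220.0)/(0.2938 − 0.02631) − 24.40/(0.2938)²
  = 1829.1/0.26749 − 282.67 = 6838.0 − 282.67 = 6555.3 kPa
Z = PV_m/(RT) = (6555.3)(0.2938)/((8.314)(220.0)) = 1925.9/1829.1 = 1.053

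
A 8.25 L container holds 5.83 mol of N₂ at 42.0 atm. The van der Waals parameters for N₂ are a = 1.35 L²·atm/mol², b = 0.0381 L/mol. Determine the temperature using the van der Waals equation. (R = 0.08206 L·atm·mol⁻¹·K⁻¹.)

T = (P + a n²/V²)(V − nb)/(nR)
P + a n²/V² = 42.0 + (1.35)(5.83)²/(8.25)² = 42.674 atm
V − nb = 8.25 − (5.83)(0.0381) = 8.0279 L
T = (42.674)(8.0279)/((5.83)(0.08206)) = 716.1 K

T ≈ 716.1 K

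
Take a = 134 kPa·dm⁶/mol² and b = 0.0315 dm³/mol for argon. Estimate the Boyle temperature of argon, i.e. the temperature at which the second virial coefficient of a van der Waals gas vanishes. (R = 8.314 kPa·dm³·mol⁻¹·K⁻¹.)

T_B ≈ 511.7 K

For a van der Waals gas the second virial coefficient B₂ = b − a/(RT) vanishes at T_B = a/(Rb).
T_B = 134/(8.314×0.0315) = 134/0.26189 = 511.7 K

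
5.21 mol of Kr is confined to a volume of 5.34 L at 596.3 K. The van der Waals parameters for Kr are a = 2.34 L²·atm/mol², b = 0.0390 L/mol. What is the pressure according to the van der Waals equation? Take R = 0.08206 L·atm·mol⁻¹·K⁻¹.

P ≈ 47.40 atm

P = nRT/(V − nb) − a n²/V²
nRT/(V − nb) = (5.21)(0.08206)(596.3)/(5.34 − 5.21×0.0390) = 254.94/5.1368 = 49.630 atm
a n²/V² = (2.34)(5.21)²/(5.34)² = 2.2275 atm
P = 49.630 − 2.2275 = 47.40 atm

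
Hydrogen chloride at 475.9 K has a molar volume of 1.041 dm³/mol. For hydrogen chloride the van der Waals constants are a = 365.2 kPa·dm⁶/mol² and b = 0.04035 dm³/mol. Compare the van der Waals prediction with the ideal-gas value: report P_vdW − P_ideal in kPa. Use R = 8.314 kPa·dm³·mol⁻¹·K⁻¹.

ΔP ≈ -183.7 kPa

Ideal: P_ideal = RT/V_m = (8.314)(475.9)/1.041 = 3800.80 kPa
vdW: P = RT/(V_m − b) − a/V_m² = 3956.63/1.00065 − 365.2/1.08368 = 3954.06 − 337.000 = 3617.06 kPa
ΔP = 3617.06 − 3800.80 = -183.7 kPa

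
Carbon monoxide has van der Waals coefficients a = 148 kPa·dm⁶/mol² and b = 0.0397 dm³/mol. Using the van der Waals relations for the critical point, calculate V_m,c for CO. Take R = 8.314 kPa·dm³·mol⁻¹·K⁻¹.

For a van der Waals gas, V_m,c = 3b.
V_m,c = 3×0.0397 = 0.1191 dm³/mol

V_m,c ≈ 0.1191 dm³/mol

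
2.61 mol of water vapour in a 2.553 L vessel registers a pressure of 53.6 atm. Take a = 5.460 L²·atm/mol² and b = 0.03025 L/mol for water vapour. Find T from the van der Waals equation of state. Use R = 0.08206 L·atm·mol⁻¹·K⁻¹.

T ≈ 685.1 K

T = (P + a n²/V²)(V − nb)/(nR)
P + a n²/V² = 53.6 + (5.460)(2.61)²/(2.553)² = 59.307 atm
V − nb = 2.553 − (2.61)(0.03025) = 2.4740 L
T = (59.307)(2.4740)/((2.61)(0.08206)) = 685.1 K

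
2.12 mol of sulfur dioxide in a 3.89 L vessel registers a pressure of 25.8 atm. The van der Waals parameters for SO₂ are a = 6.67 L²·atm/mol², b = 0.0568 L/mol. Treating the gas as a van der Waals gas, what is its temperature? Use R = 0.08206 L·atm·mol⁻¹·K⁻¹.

T ≈ 602.0 K

T = (P + a n²/V²)(V − nb)/(nR)
P + a n²/V² = 25.8 + (6.67)(2.12)²/(3.89)² = 27.781 atm
V − nb = 3.89 − (2.12)(0.0568) = 3.7696 L
T = (27.781)(3.7696)/((2.12)(0.08206)) = 602.0 K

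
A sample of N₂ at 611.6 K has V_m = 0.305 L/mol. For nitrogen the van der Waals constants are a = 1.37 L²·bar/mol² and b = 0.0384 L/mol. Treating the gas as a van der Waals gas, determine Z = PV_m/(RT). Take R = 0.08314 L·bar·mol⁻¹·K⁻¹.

P = RT/(V_m − b) − a/V_m² = (0.08314)(611.6)/(0.305 − 0.0384) − 1.37/(0.305)²
  = 50.848/0.26660 − 14.727 = 190.73 − 14.727 = 176.00 bar
Z = PV_m/(RT) = (176.00)(0.305)/((0.08314)(611.6)) = 53.680/50.848 = 1.056

Z ≈ 1.056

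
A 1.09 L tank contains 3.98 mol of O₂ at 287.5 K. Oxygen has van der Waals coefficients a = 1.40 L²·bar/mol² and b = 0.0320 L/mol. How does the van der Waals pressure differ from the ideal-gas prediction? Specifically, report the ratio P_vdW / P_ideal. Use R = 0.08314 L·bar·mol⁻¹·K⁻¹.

Ideal: P_ideal = nRT/V = (3.98)(0.08314)(287.5)/1.09 = 87.2779 bar
vdW: P = nRT/(V − nb) − a n²/V² = 95.1329/0.962640 − 22.1766/1.18810 = 98.8250 − 18.6656 = 80.1594 bar
Ratio = 80.1594/87.2779 = 0.9184

P_vdW / P_ideal ≈ 0.9184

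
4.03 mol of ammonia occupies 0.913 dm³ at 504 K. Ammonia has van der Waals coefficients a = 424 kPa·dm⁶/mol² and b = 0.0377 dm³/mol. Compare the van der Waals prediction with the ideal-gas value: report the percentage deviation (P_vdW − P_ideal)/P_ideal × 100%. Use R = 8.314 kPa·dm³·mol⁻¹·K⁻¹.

-24.70 %

Ideal: P_ideal = nRT/V = (4.03)(8.314)(504)/0.913 = 18495.9 kPa
vdW: P = nRT/(V − nb) − a n²/V² = 16886.7/0.761069 − 6886.14/0.833569 = 22188.1 − 8261.03 = 13927.1 kPa
% deviation = (13927.1 − 18495.9)/18495.9 × 100% = -24.70%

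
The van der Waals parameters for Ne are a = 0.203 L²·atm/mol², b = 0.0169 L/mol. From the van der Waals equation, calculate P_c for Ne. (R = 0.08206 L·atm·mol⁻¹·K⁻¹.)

P_c ≈ 26.32 atm

For a van der Waals gas, P_c = a/(27b²).
P_c = 0.203/(27×(0.0169)²) = 0.203/0.0077115 = 26.32 atm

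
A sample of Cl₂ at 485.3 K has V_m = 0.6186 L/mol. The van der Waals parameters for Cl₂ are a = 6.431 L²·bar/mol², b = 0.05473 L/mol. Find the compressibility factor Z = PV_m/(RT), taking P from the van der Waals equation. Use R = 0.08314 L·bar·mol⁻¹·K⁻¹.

Z ≈ 0.8394

P = RT/(V_m − b) − a/V_m² = (0.08314)(485.3)/(0.6186 − 0.05473) − 6.431/(0.6186)²
  = 40.348/0.56387 − 16.806 = 71.556 − 16.806 = 54.750 bar
Z = PV_m/(RT) = (54.750)(0.6186)/((0.08314)(485.3)) = 33.868/40.348 = 0.8394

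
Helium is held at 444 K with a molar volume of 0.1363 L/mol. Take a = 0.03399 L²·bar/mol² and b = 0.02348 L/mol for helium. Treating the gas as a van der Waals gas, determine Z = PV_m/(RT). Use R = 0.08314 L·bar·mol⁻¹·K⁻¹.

P = RT/(V_m − b) − a/V_m² = (0.08314)(444)/(0.1363 − 0.02348) − 0.03399/(0.1363)²
  = 36.914/0.11282 − 1.8296 = 327.19 − 1.8296 = 325.36 bar
Z = PV_m/(RT) = (325.36)(0.1363)/((0.08314)(444)) = 44.347/36.914 = 1.201

Z ≈ 1.201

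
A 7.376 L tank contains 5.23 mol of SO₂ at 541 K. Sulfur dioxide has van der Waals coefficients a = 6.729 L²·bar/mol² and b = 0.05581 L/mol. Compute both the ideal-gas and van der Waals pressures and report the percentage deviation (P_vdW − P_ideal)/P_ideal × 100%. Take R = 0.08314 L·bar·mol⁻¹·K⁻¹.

Ideal: P_ideal = nRT/V = (5.23)(0.08314)(541)/7.376 = 31.8925 bar
vdW: P = nRT/(V − nb) − a n²/V² = 235.239/7.08411 − 184.058/54.4054 = 33.2066 − 3.38308 = 29.8235 bar
% deviation = (29.8235 − 31.8925)/31.8925 × 100% = -6.49%

-6.49 %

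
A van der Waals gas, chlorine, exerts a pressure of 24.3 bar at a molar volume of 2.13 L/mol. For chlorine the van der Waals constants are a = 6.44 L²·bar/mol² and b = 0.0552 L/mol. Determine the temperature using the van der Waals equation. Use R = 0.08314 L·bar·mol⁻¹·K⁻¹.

T = (P + a/V_m²)(V_m − b)/R
P + a/V_m² = 24.3 + 6.44/(2.13)² = 25.719 bar
V_m − b = 2.13 − 0.0552 = 2.0748 L/mol
T = (25.719)(2.0748)/0.08314 = 641.8 K

T ≈ 641.8 K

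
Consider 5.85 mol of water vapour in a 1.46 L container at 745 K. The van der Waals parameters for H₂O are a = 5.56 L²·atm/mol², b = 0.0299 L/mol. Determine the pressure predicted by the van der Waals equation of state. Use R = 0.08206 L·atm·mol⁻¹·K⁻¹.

P = nRT/(V − nb) − a n²/V²
nRT/(V − nb) = (5.85)(0.08206)(745)/(1.46 − 5.85×0.0299) = 357.64/1.2851 = 278.30 atm
a n²/V² = (5.56)(5.85)²/(1.46)² = 89.265 atm
P = 278.30 − 89.265 = 189.0 atm

P ≈ 189.0 atm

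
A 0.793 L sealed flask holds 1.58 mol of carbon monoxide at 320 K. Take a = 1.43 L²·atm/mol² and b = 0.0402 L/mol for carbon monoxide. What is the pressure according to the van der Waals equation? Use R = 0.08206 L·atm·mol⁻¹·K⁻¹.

P ≈ 51.20 atm

P = nRT/(V − nb) − a n²/V²
nRT/(V − nb) = (1.58)(0.08206)(320)/(0.793 − 1.58×0.0402) = 41.490/0.72948 = 56.876 atm
a n²/V² = (1.43)(1.58)²/(0.793)² = 5.6768 atm
P = 56.876 − 5.6768 = 51.20 atm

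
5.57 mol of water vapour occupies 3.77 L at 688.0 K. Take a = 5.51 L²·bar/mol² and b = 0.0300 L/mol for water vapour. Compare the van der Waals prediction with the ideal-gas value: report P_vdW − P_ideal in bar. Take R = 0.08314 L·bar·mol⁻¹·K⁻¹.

Ideal: P_ideal = nRT/V = (5.57)(0.08314)(688.0)/3.77 = 84.5108 bar
vdW: P = nRT/(V − nb) − a n²/V² = 318.606/3.60290 − 170.947/14.2129 = 88.4304 − 12.0276 = 76.4028 bar
ΔP = 76.4028 − 84.5108 = -8.108 bar

ΔP ≈ -8.108 bar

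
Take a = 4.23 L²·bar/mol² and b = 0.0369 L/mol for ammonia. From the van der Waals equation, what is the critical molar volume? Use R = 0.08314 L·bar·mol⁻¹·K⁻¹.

V_m,c ≈ 0.1107 L/mol

For a van der Waals gas, V_m,c = 3b.
V_m,c = 3×0.0369 = 0.1107 L/mol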